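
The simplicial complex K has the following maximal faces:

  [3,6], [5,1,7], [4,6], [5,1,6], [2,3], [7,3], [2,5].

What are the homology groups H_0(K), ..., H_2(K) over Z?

Order the vertices as 1 < 2 < 3 < 4 < 5 < 6 < 7. Listing each simplex with vertices in this order, K has dimension 2 with simplices:

  0-simplices (7): [1], [2], [3], [4], [5], [6], [7]
  1-simplices (10): [1,5], [1,6], [1,7], [2,3], [2,5], [3,6], [3,7], [4,6], [5,6], [5,7]
  2-simplices (2): [1,5,6], [1,5,7]

so the chain groups are C_0 ≅ Z^7, C_1 ≅ Z^10, C_2 ≅ Z^2.

Boundary ∂_1: C_1 → C_0 is given by ∂[p,q] = [q] − [p].
The 7×10 boundary matrix has rank 6 and Smith normal form diag(1,1,1,1,1,1).

The boundary map ∂_2: C_2 → C_1 sends each 2-simplex [p,q,r] to [q,r] − [p,r] + [p,q]. For instance
  ∂[1,5,7] = [5,7] − [1,7] + [1,5],
  ∂[1,5,6] = [5,6] − [1,6] + [1,5].
The 10×2 boundary matrix has rank 2 and Smith normal form diag(1,1).

Reading off H_k = ker ∂_k / im ∂_{k+1}:

  H_0: rank C_0 − rank ∂_1 = 7 − 6 = 1, and the invariant factors of ∂_1 are all 1, so H_0 ≅ Z.
  H_1: rank ker ∂_1 − rank ∂_2 = (10 − 6) − 2 = 2, and the invariant factors of ∂_2 are all 1, so H_1 ≅ Z^2.
  H_2: rank ker ∂_2 − rank ∂_3 = (2 − 2) − 0 = 0, and there is no ∂_3, so H_2 ≅ 0.

H_0 ≅ Z,  H_1 ≅ Z^2,  H_2 = 0.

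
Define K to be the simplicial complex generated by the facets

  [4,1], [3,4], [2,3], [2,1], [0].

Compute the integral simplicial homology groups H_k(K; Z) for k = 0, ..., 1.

H_0 ≅ Z^2,  H_1 ≅ Z.

Order the vertices as 0 < 1 < 2 < 3 < 4. Listing each simplex with vertices in this order, K has dimension 1 with simplices:

  0-simplices (5): [0], [1], [2], [3], [4]
  1-simplices (4): [1,2], [1,4], [2,3], [3,4]

so the chain groups are C_0 ≅ Z^5, C_1 ≅ Z^4.

The boundary map ∂_1: C_1 → C_0 maps an edge to its endpoints' difference, ∂[p,q] = q − p. For instance
  ∂[2,3] = [3] − [2].
The resulting 5×4 matrix has rank 3, and its Smith normal form has invariant factors (1,1,1).

Computing H_k = (kernel of ∂_k) / (image of ∂_{k+1}):

  H_0: rank C_0 − rank ∂_1 = 5 − 3 = 2, and the invariant factors of ∂_1 are all 1, so H_0 = Z^2.
  H_1: rank ker ∂_1 − rank ∂_2 = (4 − 3) − 0 = 1, and there is no ∂_2, so H_1 = Z.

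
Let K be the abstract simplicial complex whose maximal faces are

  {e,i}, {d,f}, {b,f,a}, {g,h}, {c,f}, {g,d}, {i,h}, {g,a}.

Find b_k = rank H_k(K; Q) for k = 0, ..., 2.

b_0 = 1, b_1 = 1, b_2 = 0.

Order the vertices as a < b < c < d < e < f < g < h < i. Listing each simplex with vertices in this order, K has dimension 2 with simplices:

  0-simplices (9): a, b, c, d, e, f, g, h, i
  1-simplices (10): ab, af, ag, bf, cf, df, dg, ei, gh, hi
  2-simplices (1): abf

so the chain groups are C_0 ≅ Z^9, C_1 ≅ Z^10, C_2 ≅ Z^1.

Boundary ∂_1: C_1 → C_0 sends each edge [p,q] (with p < q) to q − p. For instance
  ∂bf = f − b.
As a 9×10 matrix over Z this has rank 8, with invariant factors (1,1,1,1,1,1,1,1).

Boundary ∂_2: C_2 → C_1 acts by ∂[p,q,r] = [q,r] − [p,r] + [p,q]. For instance
  ∂abf = bf − af + ab.
The resulting 10×1 matrix has rank 1, and its Smith normal form has invariant factors (1).

Computing H_k = (kernel of ∂_k) / (image of ∂_{k+1}):

  H_0: rank C_0 − rank ∂_1 = 9 − 8 = 1, and the invariant factors of ∂_1 are all 1, so H_0 ≅ Z.
  H_1: rank ker ∂_1 − rank ∂_2 = (10 − 8) − 1 = 1, and the invariant factors of ∂_2 are all 1, so H_1 ≅ Z.
  H_2: rank ker ∂_2 − rank ∂_3 = (1 − 1) − 0 = 0, and there is no ∂_3, so H_2 ≅ 0.

As a check, the Euler characteristic is 9 − 10 + 1 = 0, which agrees with 1 − 1 + 0 = 0.

Hence the Betti numbers are b_0 = 1, b_1 = 1, b_2 = 0.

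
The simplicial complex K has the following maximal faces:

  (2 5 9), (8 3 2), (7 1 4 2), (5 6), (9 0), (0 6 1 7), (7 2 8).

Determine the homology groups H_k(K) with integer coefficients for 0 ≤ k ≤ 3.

We work with the vertex ordering 0 < 1 < 2 < 3 < 4 < 5 < 6 < 7 < 8 < 9. The simplices of K, each written with vertices in increasing order, are:

  0-simplices (10): [0], [1], [2], [3], [4], [5], [6], [7], [8], [9]
  1-simplices (20): [0,1], [0,6], [0,7], [0,9], [1,2], [1,4], [1,6], [1,7], [2,3], [2,4], [2,5], [2,7], [2,8], [2,9], [3,8], [4,7], [5,6], [5,9], [6,7], [7,8]
  2-simplices (11): [0,1,6], [0,1,7], [0,6,7], [1,2,4], [1,2,7], [1,4,7], [1,6,7], [2,3,8], [2,4,7], [2,5,9], [2,7,8]
  3-simplices (2): [0,1,6,7], [1,2,4,7]

so the chain groups are C_0 ≅ Z^10, C_1 ≅ Z^20, C_2 ≅ Z^11, C_3 ≅ Z^2.

∂_1: C_1 → C_0 maps an edge to its endpoints' difference, ∂[p,q] = q − p.
As a 10×20 matrix over Z this has rank 9, with invariant factors (1,1,1,1,1,1,1,1,1).

The boundary map ∂_2: C_2 → C_1 sends each 2-simplex [p,q,r] to [q,r] − [p,r] + [p,q]. For instance
  ∂[0,1,6] = [1,6] − [0,6] + [0,1],
  ∂[2,3,8] = [3,8] − [2,8] + [2,3].
The 20×11 boundary matrix has rank 9 and Smith normal form diag(1,1,1,1,1,1,1,1,1).

∂_3: C_3 → C_2 sends each 3-simplex σ to the alternating sum Σ_i (−1)^i (σ with its i-th vertex removed). For instance
  ∂[1,2,4,7] = [2,4,7] − [1,4,7] + [1,2,7] − [1,2,4],
  ∂[0,1,6,7] = [1,6,7] − [0,6,7] + [0,1,7] − [0,1,6].
As a 11×2 matrix over Z this has rank 2, with invariant factors (1,1).

Computing H_k = (kernel of ∂_k) / (image of ∂_{k+1}):

  H_0: rank C_0 − rank ∂_1 = 10 − 9 = 1, and the invariant factors of ∂_1 are all 1, so H_0 = Z.
  H_1: rank ker ∂_1 − rank ∂_2 = (20 − 9) − 9 = 2, and the invariant factors of ∂_2 are all 1, so H_1 = Z^2.
  H_2: rank ker ∂_2 − rank ∂_3 = (11 − 9) − 2 = 0, and the invariant factors of ∂_3 are all 1, so H_2 = 0.
  H_3: rank ker ∂_3 − rank ∂_4 = (2 − 2) − 0 = 0, and there is no ∂_4, so H_3 = 0.

As a check, the Euler characteristic is 10 − 20 + 11 − 2 = -1, which agrees with 1 − 2 + 0 − 0 = -1.

H_0 ≅ Z,  H_1 ≅ Z^2,  H_2 = 0,  H_3 = 0.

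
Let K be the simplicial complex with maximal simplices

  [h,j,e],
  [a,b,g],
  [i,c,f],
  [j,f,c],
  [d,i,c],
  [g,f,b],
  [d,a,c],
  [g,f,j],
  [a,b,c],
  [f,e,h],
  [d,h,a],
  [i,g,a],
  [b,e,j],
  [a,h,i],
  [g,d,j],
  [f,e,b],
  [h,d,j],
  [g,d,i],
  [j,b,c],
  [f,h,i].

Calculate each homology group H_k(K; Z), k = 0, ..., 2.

H_0 ≅ Z,  H_1 ≅ Z ⊕ Z/2Z,  H_2 = 0.

K has 10 vertices, 30 edges, 20 triangles.
rank ∂_0 = 0, rank ∂_1 = 9 ⇒ b_0 = 10 − 0 − 9 = 1; all invariant factors of ∂_1 are 1 so no torsion. So H_0 ≅ Z.
rank ∂_1 = 9, rank ∂_2 = 20 ⇒ b_1 = 30 − 9 − 20 = 1; ∂_2 has invariant factor(s) [2] giving torsion. So H_1 ≅ Z ⊕ Z/2Z.
rank ∂_2 = 20, rank ∂_3 = 0 ⇒ b_2 = 20 − 20 − 0 = 0. So H_2 ≅ 0.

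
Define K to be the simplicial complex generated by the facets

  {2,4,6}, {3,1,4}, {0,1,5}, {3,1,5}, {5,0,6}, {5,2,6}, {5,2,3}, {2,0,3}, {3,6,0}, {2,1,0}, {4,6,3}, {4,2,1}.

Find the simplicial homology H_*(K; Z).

H_0 ≅ Z,  H_1 ≅ Z/2,  H_2 = 0.

We work with the vertex ordering 0 < 1 < 2 < 3 < 4 < 5 < 6. The simplices of K, each written with vertices in increasing order, are:

  0-simplices (7): [0], [1], [2], [3], [4], [5], [6]
  1-simplices (18): [0,1], [0,2], [0,3], [0,5], [0,6], [1,2], [1,3], [1,4], [1,5], [2,3], [2,4], [2,5], [2,6], [3,4], [3,5], [3,6], [4,6], [5,6]
  2-simplices (12): [0,1,2], [0,1,5], [0,2,3], [0,3,6], [0,5,6], [1,2,4], [1,3,4], [1,3,5], [2,3,5], [2,4,6], [2,5,6], [3,4,6]

so the chain groups are C_0 ≅ Z^7, C_1 ≅ Z^18, C_2 ≅ Z^12.

Boundary ∂_1: C_1 → C_0 is given by ∂[p,q] = [q] − [p]. For instance
  ∂[4,6] = [6] − [4].
As a 7×18 matrix over Z this has rank 6, with invariant factors (1,1,1,1,1,1).

The boundary map ∂_2: C_2 → C_1 acts by ∂[p,q,r] = [q,r] − [p,r] + [p,q]. For instance
  ∂[1,2,4] = [2,4] − [1,4] + [1,2],
  ∂[1,3,5] = [3,5] − [1,5] + [1,3].
This gives a 18×12 integer matrix of rank 12; reducing to Smith normal form yields diagonal entries (1,1,1,1,1,1,1,1,1,1,1,2).

From H_k ≅ ker(∂_k) / im(∂_{k+1}) we obtain:

  H_0: rank C_0 − rank ∂_1 = 7 − 6 = 1, and the invariant factors of ∂_1 are all 1, so H_0 ≅ Z.
  H_1: rank ker ∂_1 − rank ∂_2 = (18 − 6) − 12 = 0, and ∂_2 has invariant factor 2 > 1, so H_1 ≅ Z/2.
  H_2: rank ker ∂_2 − rank ∂_3 = (12 − 12) − 0 = 0, and there is no ∂_3, so H_2 ≅ 0.

(K is a triangulation of the real projective plane RP^2.)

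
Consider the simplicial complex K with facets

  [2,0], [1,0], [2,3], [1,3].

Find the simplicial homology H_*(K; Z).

H_0 ≅ Z,  H_1 ≅ Z.

We work with the vertex ordering 0 < 1 < 2 < 3. The simplices of K, each written with vertices in increasing order, are:

  0-simplices (4): [0], [1], [2], [3]
  1-simplices (4): [0,1], [0,2], [1,3], [2,3]

giving chain groups C_0 ≅ Z^4, C_1 ≅ Z^4.

Boundary ∂_1: C_1 → C_0 maps an edge to its endpoints' difference, ∂[p,q] = q − p. For instance
  ∂[2,3] = [3] − [2].
The 4×4 boundary matrix has rank 3 and Smith normal form diag(1,1,1).

Now H_k = ker ∂_k / im ∂_{k+1}, so:

  H_0: rank C_0 − rank ∂_1 = 4 − 3 = 1, and the invariant factors of ∂_1 are all 1, so H_0 = Z.
  H_1: rank ker ∂_1 − rank ∂_2 = (4 − 3) − 0 = 1, and there is no ∂_2, so H_1 = Z.

As a check, the Euler characteristic is 4 − 4 = 0, which agrees with 1 − 1 = 0.
(K is a triangulation of the circle S^1.)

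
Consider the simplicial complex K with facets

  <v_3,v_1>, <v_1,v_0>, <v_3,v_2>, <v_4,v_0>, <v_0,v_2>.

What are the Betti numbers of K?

We work with the vertex ordering v_0 < v_1 < v_2 < v_3 < v_4. The simplices of K, each written with vertices in increasing order, are:

  0-simplices (5): [v_0], [v_1], [v_2], [v_3], [v_4]
  1-simplices (5): [v_0,v_1], [v_0,v_2], [v_0,v_4], [v_1,v_3], [v_2,v_3]

giving chain groups C_0 ≅ Z^5, C_1 ≅ Z^5.

∂_1: C_1 → C_0 is given by ∂[p,q] = [q] − [p].
As a 5×5 matrix over Z this has rank 4, with invariant factors (1,1,1,1).

Now H_k = ker ∂_k / im ∂_{k+1}, so:

  H_0: rank C_0 − rank ∂_1 = 5 − 4 = 1, and the invariant factors of ∂_1 are all 1, so H_0 ≅ Z.
  H_1: rank ker ∂_1 − rank ∂_2 = (5 − 4) − 0 = 1, and there is no ∂_2, so H_1 ≅ Z.

Hence the Betti numbers are b_0 = 1, b_1 = 1.

b_0 = 1, b_1 = 1.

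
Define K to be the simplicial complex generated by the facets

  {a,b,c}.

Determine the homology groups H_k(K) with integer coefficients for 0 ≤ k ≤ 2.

H_0 ≅ Z,  H_1 = 0,  H_2 = 0.

Order the vertices as a < b < c. Listing each simplex with vertices in this order, K has dimension 2 with simplices:

  0-simplices (3): a, b, c
  1-simplices (3): ab, ac, bc
  2-simplices (1): abc

so the chain groups are C_0 ≅ Z^3, C_1 ≅ Z^3, C_2 ≅ Z^1.

Boundary ∂_1: C_1 → C_0 sends each edge [p,q] (with p < q) to q − p. For instance
  ∂ab = b − a.
This gives a 3×3 integer matrix of rank 2; reducing to Smith normal form yields diagonal entries (1,1).

∂_2: C_2 → C_1 sends each 2-simplex [p,q,r] to [q,r] − [p,r] + [p,q]. For instance
  ∂abc = bc − ac + ab.
The resulting 3×1 matrix has rank 1, and its Smith normal form has invariant factors (1).

From H_k ≅ ker(∂_k) / im(∂_{k+1}) we obtain:

  H_0: rank C_0 − rank ∂_1 = 3 − 2 = 1, and the invariant factors of ∂_1 are all 1, so H_0 = Z.
  H_1: rank ker ∂_1 − rank ∂_2 = (3 − 2) − 1 = 0, and the invariant factors of ∂_2 are all 1, so H_1 = 0.
  H_2: rank ker ∂_2 − rank ∂_3 = (1 − 1) − 0 = 0, and there is no ∂_3, so H_2 = 0.

(K is a triangulation of the 2-simplex.)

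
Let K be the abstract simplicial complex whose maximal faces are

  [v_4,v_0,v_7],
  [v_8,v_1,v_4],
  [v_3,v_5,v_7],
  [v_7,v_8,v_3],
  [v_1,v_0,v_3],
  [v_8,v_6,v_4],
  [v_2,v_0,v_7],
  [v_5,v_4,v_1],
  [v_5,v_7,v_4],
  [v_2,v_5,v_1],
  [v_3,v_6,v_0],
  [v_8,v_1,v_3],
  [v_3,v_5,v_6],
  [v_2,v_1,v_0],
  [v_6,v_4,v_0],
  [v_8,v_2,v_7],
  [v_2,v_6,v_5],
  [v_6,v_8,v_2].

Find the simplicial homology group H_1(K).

H_1 = Z^2.

Take the total order v_0 < v_1 < v_2 < v_3 < v_4 < v_5 < v_6 < v_7 < v_8 on the vertex set. Then K (dimension 2) consists of the simplices:

  0-simplices (9): [v_0], [v_1], [v_2], [v_3], [v_4], [v_5], [v_6], [v_7], [v_8]
  1-simplices (27): (27 of them)
  2-simplices (18): (18 of them)

so the chain groups are C_0 ≅ Z^9, C_1 ≅ Z^27, C_2 ≅ Z^18.

∂_1: C_1 → C_0 maps an edge to its endpoints' difference, ∂[p,q] = q − p.
The resulting 9×27 matrix has rank 8, and its Smith normal form has invariant factors (1,1,1,1,1,1,1,1).

The boundary map ∂_2: C_2 → C_1 sends each 2-simplex [p,q,r] to [q,r] − [p,r] + [p,q]. For instance
  ∂[v_0,v_1,v_2] = [v_1,v_2] − [v_0,v_2] + [v_0,v_1],
  ∂[v_0,v_4,v_7] = [v_4,v_7] − [v_0,v_7] + [v_0,v_4].
The resulting 27×18 matrix has rank 17, and its Smith normal form has invariant factors (1,1,1,1,1,1,1,1,1,1,1,1,1,1,1,1,1).

Reading off H_k = ker ∂_k / im ∂_{k+1}:

  H_1: rank ker ∂_1 − rank ∂_2 = (27 − 8) − 17 = 2, and the invariant factors of ∂_2 are all 1, so H_1 = Z^2.

(K is a triangulation of the torus T^2.)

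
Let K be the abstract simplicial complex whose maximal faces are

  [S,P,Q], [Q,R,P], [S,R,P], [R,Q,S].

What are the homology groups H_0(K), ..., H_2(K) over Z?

H_0 = Z,  H_1 = 0,  H_2 = Z.

Order the vertices as P < Q < R < S. Listing each simplex with vertices in this order, K has dimension 2 with simplices:

  0-simplices (4): P, Q, R, S
  1-simplices (6): PQ, PR, PS, QR, QS, RS
  2-simplices (4): PQR, PQS, PRS, QRS

so the chain groups are C_0 ≅ Z^4, C_1 ≅ Z^6, C_2 ≅ Z^4.

The boundary map ∂_1: C_1 → C_0 is given by ∂[p,q] = [q] − [p]. For instance
  ∂QR = R − Q.
This gives a 4×6 integer matrix of rank 3; reducing to Smith normal form yields diagonal entries (1,1,1).

Boundary ∂_2: C_2 → C_1 sends each 2-simplex [p,q,r] to [q,r] − [p,r] + [p,q]. For instance
  ∂PQR = QR − PR + PQ,
  ∂QRS = RS − QS + QR.
As a 6×4 matrix over Z this has rank 3, with invariant factors (1,1,1).

Computing H_k = (kernel of ∂_k) / (image of ∂_{k+1}):

  H_0: rank C_0 − rank ∂_1 = 4 − 3 = 1, and the invariant factors of ∂_1 are all 1, so H_0 ≅ Z.
  H_1: rank ker ∂_1 − rank ∂_2 = (6 − 3) − 3 = 0, and the invariant factors of ∂_2 are all 1, so H_1 ≅ 0.
  H_2: rank ker ∂_2 − rank ∂_3 = (4 − 3) − 0 = 1, and there is no ∂_3, so H_2 ≅ Z.

(K is a triangulation of the 2-sphere S^2.)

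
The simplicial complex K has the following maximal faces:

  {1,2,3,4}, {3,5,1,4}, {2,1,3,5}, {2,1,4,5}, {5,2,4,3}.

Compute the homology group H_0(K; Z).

H_0 ≅ Z.

Order the vertices as 1 < 2 < 3 < 4 < 5. Listing each simplex with vertices in this order, K has dimension 3 with simplices:

  0-simplices (5): [1], [2], [3], [4], [5]
  1-simplices (10): [1,2], [1,3], [1,4], [1,5], [2,3], [2,4], [2,5], [3,4], [3,5], [4,5]
  2-simplices (10): [1,2,3], [1,2,4], [1,2,5], [1,3,4], [1,3,5], [1,4,5], [2,3,4], [2,3,5], [2,4,5], [3,4,5]
  3-simplices (5): [1,2,3,4], [1,2,3,5], [1,2,4,5], [1,3,4,5], [2,3,4,5]

so the chain groups are C_0 ≅ Z^5, C_1 ≅ Z^10, C_2 ≅ Z^10, C_3 ≅ Z^5.

The boundary map ∂_1: C_1 → C_0 is given by ∂[p,q] = [q] − [p]. For instance
  ∂[4,5] = [5] − [4].
This gives a 5×10 integer matrix of rank 4; reducing to Smith normal form yields diagonal entries (1,1,1,1).

The boundary map ∂_2: C_2 → C_1 acts by ∂[p,q,r] = [q,r] − [p,r] + [p,q]. For instance
  ∂[2,3,4] = [3,4] − [2,4] + [2,3],
  ∂[1,3,5] = [3,5] − [1,5] + [1,3].
This gives a 10×10 integer matrix of rank 6; reducing to Smith normal form yields diagonal entries (1,1,1,1,1,1).

∂_3: C_3 → C_2 sends each 3-simplex σ to the alternating sum Σ_i (−1)^i (σ with its i-th vertex removed). For instance
  ∂[2,3,4,5] = [3,4,5] − [2,4,5] + [2,3,5] − [2,3,4],
  ∂[1,2,3,4] = [2,3,4] − [1,3,4] + [1,2,4] − [1,2,3].
As a 10×5 matrix over Z this has rank 4, with invariant factors (1,1,1,1).

From H_k ≅ ker(∂_k) / im(∂_{k+1}) we obtain:

  H_0: rank C_0 − rank ∂_1 = 5 − 4 = 1, and the invariant factors of ∂_1 are all 1, so H_0 = Z.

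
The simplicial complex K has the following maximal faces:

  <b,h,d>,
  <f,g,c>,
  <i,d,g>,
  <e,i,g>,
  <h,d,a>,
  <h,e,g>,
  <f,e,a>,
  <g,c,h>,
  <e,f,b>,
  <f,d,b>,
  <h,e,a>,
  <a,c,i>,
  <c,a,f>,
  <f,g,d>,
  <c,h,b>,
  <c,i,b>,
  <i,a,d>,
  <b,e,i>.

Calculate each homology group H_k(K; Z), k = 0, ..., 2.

H_0 ≅ Z,  H_1 ≅ Z^2,  H_2 ≅ Z.

Fix the vertex order a < b < c < d < e < f < g < h < i and write every simplex with vertices in increasing order. Then dim K = 2 and the simplices of K are:

  0-simplices (9): a, b, c, d, e, f, g, h, i
  1-simplices (27): ac, ad, ae, af, ah, ai, bc, bd, be, bf, bh, bi, cf, cg, ch, ci, df, dg, dh, di, ef, eg, eh, ei, fg, gh, gi
  2-simplices (18): acf, aci, adh, adi, aef, aeh, bch, bci, bdf, bdh, bef, bei, cfg, cgh, dfg, dgi, egh, egi

so the chain groups are C_0 ≅ Z^9, C_1 ≅ Z^27, C_2 ≅ Z^18.

Boundary ∂_1: C_1 → C_0 sends each edge [p,q] (with p < q) to q − p.
The resulting 9×27 matrix has rank 8, and its Smith normal form has invariant factors (1,1,1,1,1,1,1,1).

The boundary map ∂_2: C_2 → C_1 sends each 2-simplex [p,q,r] to [q,r] − [p,r] + [p,q]. For instance
  ∂bch = ch − bh + bc,
  ∂bef = ef − bf + be.
This gives a 27×18 integer matrix of rank 17; reducing to Smith normal form yields diagonal entries (1,1,1,1,1,1,1,1,1,1,1,1,1,1,1,1,1).

Now H_k = ker ∂_k / im ∂_{k+1}, so:

  H_0: rank C_0 − rank ∂_1 = 9 − 8 = 1, and the invariant factors of ∂_1 are all 1, so H_0 ≅ Z.
  H_1: rank ker ∂_1 − rank ∂_2 = (27 − 8) − 17 = 2, and the invariant factors of ∂_2 are all 1, so H_1 ≅ Z^2.
  H_2: rank ker ∂_2 − rank ∂_3 = (18 − 17) − 0 = 1, and there is no ∂_3, so H_2 ≅ Z.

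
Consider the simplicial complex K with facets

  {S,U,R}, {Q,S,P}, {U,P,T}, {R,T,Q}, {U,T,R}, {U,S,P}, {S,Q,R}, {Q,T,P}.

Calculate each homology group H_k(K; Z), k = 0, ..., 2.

Take the total order P < Q < R < S < T < U on the vertex set. Then K (dimension 2) consists of the simplices:

  0-simplices (6): P, Q, R, S, T, U
  1-simplices (12): PQ, PS, PT, PU, QR, QS, QT, RS, RT, RU, SU, TU
  2-simplices (8): PQS, PQT, PSU, PTU, QRS, QRT, RSU, RTU

Hence C_0 ≅ Z^6, C_1 ≅ Z^12, C_2 ≅ Z^8.

The boundary map ∂_1: C_1 → C_0 sends each edge [p,q] (with p < q) to q − p. For instance
  ∂RU = U − R.
The resulting 6×12 matrix has rank 5, and its Smith normal form has invariant factors (1,1,1,1,1).

∂_2: C_2 → C_1 sends each 2-simplex [p,q,r] to [q,r] − [p,r] + [p,q]. For instance
  ∂PQT = QT − PT + PQ,
  ∂PQS = QS − PS + PQ.
This gives a 12×8 integer matrix of rank 7; reducing to Smith normal form yields diagonal entries (1,1,1,1,1,1,1).

Reading off H_k = ker ∂_k / im ∂_{k+1}:

  H_0: rank C_0 − rank ∂_1 = 6 − 5 = 1, and the invariant factors of ∂_1 are all 1, so H_0 ≅ Z.
  H_1: rank ker ∂_1 − rank ∂_2 = (12 − 5) − 7 = 0, and the invariant factors of ∂_2 are all 1, so H_1 ≅ 0.
  H_2: rank ker ∂_2 − rank ∂_3 = (8 − 7) − 0 = 1, and there is no ∂_3, so H_2 ≅ Z.

As a check, the Euler characteristic is 6 − 12 + 8 = 2, which agrees with 1 − 0 + 1 = 2.

H_0 = Z,  H_1 = 0,  H_2 = Z.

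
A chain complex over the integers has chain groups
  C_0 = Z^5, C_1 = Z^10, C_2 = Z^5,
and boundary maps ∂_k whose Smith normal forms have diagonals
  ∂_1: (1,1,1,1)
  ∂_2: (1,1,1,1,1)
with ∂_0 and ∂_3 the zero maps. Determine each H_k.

H_0 = Z,  H_1 = Z,  H_2 = 0.

H_0: b_0 = 5 − 0 − 4 = 1; torsion from ∂_1 factors > 1: none. So H_0 = Z.
H_1: b_1 = 10 − 4 − 5 = 1; torsion from ∂_2 factors > 1: none. So H_1 = Z.
H_2: b_2 = 5 − 5 − 0 = 0; torsion from ∂_3 factors > 1: none. So H_2 = 0.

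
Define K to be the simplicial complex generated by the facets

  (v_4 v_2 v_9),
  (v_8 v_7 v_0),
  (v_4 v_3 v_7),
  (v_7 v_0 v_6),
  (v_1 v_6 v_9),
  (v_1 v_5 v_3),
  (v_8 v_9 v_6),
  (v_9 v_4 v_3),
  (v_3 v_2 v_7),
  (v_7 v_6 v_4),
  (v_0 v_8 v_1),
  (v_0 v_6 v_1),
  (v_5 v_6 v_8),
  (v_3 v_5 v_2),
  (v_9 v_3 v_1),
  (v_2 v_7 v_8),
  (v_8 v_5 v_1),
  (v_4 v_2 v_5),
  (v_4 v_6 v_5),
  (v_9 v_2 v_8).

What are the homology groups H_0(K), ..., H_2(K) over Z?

We work with the vertex ordering v_0 < v_1 < v_2 < v_3 < v_4 < v_5 < v_6 < v_7 < v_8 < v_9. The simplices of K, each written with vertices in increasing order, are:

  0-simplices (10): [v_0], [v_1], [v_2], [v_3], [v_4], [v_5], [v_6], [v_7], [v_8], [v_9]
  1-simplices (30): (30 of them)
  2-simplices (20): (20 of them)

so the chain groups are C_0 ≅ Z^10, C_1 ≅ Z^30, C_2 ≅ Z^20.

∂_1: C_1 → C_0 maps an edge to its endpoints' difference, ∂[p,q] = q − p.
The 10×30 boundary matrix has rank 9 and Smith normal form diag(1,1,1,1,1,1,1,1,1).

Boundary ∂_2: C_2 → C_1 sends each 2-simplex [p,q,r] to [q,r] − [p,r] + [p,q]. For instance
  ∂[v_0,v_6,v_7] = [v_6,v_7] − [v_0,v_7] + [v_0,v_6],
  ∂[v_2,v_4,v_9] = [v_4,v_9] − [v_2,v_9] + [v_2,v_4].
This gives a 30×20 integer matrix of rank 20; reducing to Smith normal form yields diagonal entries (1,1,1,1,1,1,1,1,1,1,1,1,1,1,1,1,1,1,1,2).

From H_k ≅ ker(∂_k) / im(∂_{k+1}) we obtain:

  H_0: rank C_0 − rank ∂_1 = 10 − 9 = 1, and the invariant factors of ∂_1 are all 1, so H_0 ≅ Z.
  H_1: rank ker ∂_1 − rank ∂_2 = (30 − 9) − 20 = 1, and ∂_2 has invariant factor 2 > 1, so H_1 ≅ Z ⊕ Z/2Z.
  H_2: rank ker ∂_2 − rank ∂_3 = (20 − 20) − 0 = 0, and there is no ∂_3, so H_2 ≅ 0.

H_0 = Z,  H_1 = Z ⊕ Z/2Z,  H_2 = 0.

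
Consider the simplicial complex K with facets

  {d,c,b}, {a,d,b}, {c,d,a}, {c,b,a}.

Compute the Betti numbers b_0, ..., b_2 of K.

b_0 = 1, b_1 = 0, b_2 = 1.

K has 4 vertices, 6 edges, 4 triangles.
rank ∂_0 = 0, rank ∂_1 = 3 ⇒ b_0 = 4 − 0 − 3 = 1; all invariant factors of ∂_1 are 1 so no torsion. So H_0 ≅ Z.
rank ∂_1 = 3, rank ∂_2 = 3 ⇒ b_1 = 6 − 3 − 3 = 0; all invariant factors of ∂_2 are 1 so no torsion. So H_1 ≅ 0.
rank ∂_2 = 3, rank ∂_3 = 0 ⇒ b_2 = 4 − 3 − 0 = 1. So H_2 ≅ Z.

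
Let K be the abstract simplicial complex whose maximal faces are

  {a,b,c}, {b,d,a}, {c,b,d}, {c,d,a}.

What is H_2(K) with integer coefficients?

H_2 = Z.

K has 4 vertices, 6 edges, 4 triangles.
rank ∂_2 = 3, rank ∂_3 = 0 ⇒ b_2 = 4 − 3 − 0 = 1. So H_2 = Z.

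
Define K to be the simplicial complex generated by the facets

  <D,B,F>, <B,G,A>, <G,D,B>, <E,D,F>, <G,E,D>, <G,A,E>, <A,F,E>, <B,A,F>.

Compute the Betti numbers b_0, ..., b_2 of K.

b_0 = 1, b_1 = 0, b_2 = 1.

We work with the vertex ordering A < B < D < E < F < G. The simplices of K, each written with vertices in increasing order, are:

  0-simplices (6): A, B, D, E, F, G
  1-simplices (12): AB, AE, AF, AG, BD, BF, BG, DE, DF, DG, EF, EG
  2-simplices (8): ABF, ABG, AEF, AEG, BDF, BDG, DEF, DEG

giving chain groups C_0 ≅ Z^6, C_1 ≅ Z^12, C_2 ≅ Z^8.

∂_1: C_1 → C_0 maps an edge to its endpoints' difference, ∂[p,q] = q − p.
This gives a 6×12 integer matrix of rank 5; reducing to Smith normal form yields diagonal entries (1,1,1,1,1).

The boundary map ∂_2: C_2 → C_1 acts by ∂[p,q,r] = [q,r] − [p,r] + [p,q]. For instance
  ∂AEF = EF − AF + AE,
  ∂ABG = BG − AG + AB.
The resulting 12×8 matrix has rank 7, and its Smith normal form has invariant factors (1,1,1,1,1,1,1).

Reading off H_k = ker ∂_k / im ∂_{k+1}:

  H_0: rank C_0 − rank ∂_1 = 6 − 5 = 1, and the invariant factors of ∂_1 are all 1, so H_0 = Z.
  H_1: rank ker ∂_1 − rank ∂_2 = (12 − 5) − 7 = 0, and the invariant factors of ∂_2 are all 1, so H_1 = 0.
  H_2: rank ker ∂_2 − rank ∂_3 = (8 − 7) − 0 = 1, and there is no ∂_3, so H_2 = Z.

As a check, the Euler characteristic is 6 − 12 + 8 = 2, which agrees with 1 − 0 + 1 = 2.
(K is a triangulation of the 2-sphere S^2.)

Hence the Betti numbers are b_0 = 1, b_1 = 0, b_2 = 1.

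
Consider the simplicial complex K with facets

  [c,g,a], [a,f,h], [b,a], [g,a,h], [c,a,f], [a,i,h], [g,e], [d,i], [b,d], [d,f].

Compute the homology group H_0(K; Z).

We work with the vertex ordering a < b < c < d < e < f < g < h < i. The simplices of K, each written with vertices in increasing order, are:

  0-simplices (9): a, b, c, d, e, f, g, h, i
  1-simplices (15): ab, ac, af, ag, ah, ai, bd, cf, cg, df, di, eg, fh, gh, hi
  2-simplices (5): acf, acg, afh, agh, ahi

so the chain groups are C_0 ≅ Z^9, C_1 ≅ Z^15, C_2 ≅ Z^5.

The boundary map ∂_1: C_1 → C_0 maps an edge to its endpoints' difference, ∂[p,q] = q − p. For instance
  ∂di = i − d.
As a 9×15 matrix over Z this has rank 8, with invariant factors (1,1,1,1,1,1,1,1).

Boundary ∂_2: C_2 → C_1 sends each 2-simplex [p,q,r] to [q,r] − [p,r] + [p,q]. For instance
  ∂acf = cf − af + ac,
  ∂ahi = hi − ai + ah.
The 15×5 boundary matrix has rank 5 and Smith normal form diag(1,1,1,1,1).

Now H_k = ker ∂_k / im ∂_{k+1}, so:

  H_0: rank C_0 − rank ∂_1 = 9 − 8 = 1, and the invariant factors of ∂_1 are all 1, so H_0 = Z.

H_0 = Z.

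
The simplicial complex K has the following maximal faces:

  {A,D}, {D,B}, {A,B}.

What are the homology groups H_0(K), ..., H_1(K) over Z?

H_0 ≅ Z,  H_1 ≅ Z.

We work with the vertex ordering A < B < D. The simplices of K, each written with vertices in increasing order, are:

  0-simplices (3): A, B, D
  1-simplices (3): AB, AD, BD

so the chain groups are C_0 ≅ Z^3, C_1 ≅ Z^3.

∂_1: C_1 → C_0 maps an edge to its endpoints' difference, ∂[p,q] = q − p. For instance
  ∂AD = D − A.
The resulting 3×3 matrix has rank 2, and its Smith normal form has invariant factors (1,1).

Now H_k = ker ∂_k / im ∂_{k+1}, so:

  H_0: rank C_0 − rank ∂_1 = 3 − 2 = 1, and the invariant factors of ∂_1 are all 1, so H_0 ≅ Z.
  H_1: rank ker ∂_1 − rank ∂_2 = (3 − 2) − 0 = 1, and there is no ∂_2, so H_1 ≅ Z.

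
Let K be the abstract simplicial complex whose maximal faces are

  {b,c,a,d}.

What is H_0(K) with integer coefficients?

Fix the vertex order a < b < c < d and write every simplex with vertices in increasing order. Then dim K = 3 and the simplices of K are:

  0-simplices (4): a, b, c, d
  1-simplices (6): ab, ac, ad, bc, bd, cd
  2-simplices (4): abc, abd, acd, bcd
  3-simplices (1): abcd

giving chain groups C_0 ≅ Z^4, C_1 ≅ Z^6, C_2 ≅ Z^4, C_3 ≅ Z^1.

Boundary ∂_1: C_1 → C_0 is given by ∂[p,q] = [q] − [p]. For instance
  ∂bc = c − b.
The resulting 4×6 matrix has rank 3, and its Smith normal form has invariant factors (1,1,1).

The boundary map ∂_2: C_2 → C_1 sends each 2-simplex [p,q,r] to [q,r] − [p,r] + [p,q]. For instance
  ∂abc = bc − ac + ab,
  ∂abd = bd − ad + ab.
This gives a 6×4 integer matrix of rank 3; reducing to Smith normal form yields diagonal entries (1,1,1).

∂_3: C_3 → C_2 sends each 3-simplex σ to the alternating sum Σ_i (−1)^i (σ with its i-th vertex removed). For instance
  ∂abcd = bcd − acd + abd − abc.
The 4×1 boundary matrix has rank 1 and Smith normal form diag(1).

Computing H_k = (kernel of ∂_k) / (image of ∂_{k+1}):

  H_0: rank C_0 − rank ∂_1 = 4 − 3 = 1, and the invariant factors of ∂_1 are all 1, so H_0 = Z.

(K is a triangulation of the 3-simplex.)

H_0 = Z.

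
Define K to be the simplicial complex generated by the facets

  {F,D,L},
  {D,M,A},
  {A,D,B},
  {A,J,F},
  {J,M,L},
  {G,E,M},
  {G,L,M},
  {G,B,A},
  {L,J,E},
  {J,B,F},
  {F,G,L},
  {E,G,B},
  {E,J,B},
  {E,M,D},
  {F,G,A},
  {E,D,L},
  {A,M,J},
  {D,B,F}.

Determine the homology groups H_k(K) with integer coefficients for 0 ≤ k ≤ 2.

We work with the vertex ordering A < B < D < E < F < G < J < L < M. The simplices of K, each written with vertices in increasing order, are:

  0-simplices (9): A, B, D, E, F, G, J, L, M
  1-simplices (27): AB, AD, AF, AG, AJ, AM, BD, BE, BF, BG, BJ, DE, DF, DL, DM, EG, EJ, EL, EM, FG, FJ, FL, GL, GM, JL, JM, LM
  2-simplices (18): ABD, ABG, ADM, AFG, AFJ, AJM, BDF, BEG, BEJ, BFJ, DEL, DEM, DFL, EGM, EJL, FGL, GLM, JLM

so the chain groups are C_0 ≅ Z^9, C_1 ≅ Z^27, C_2 ≅ Z^18.

The boundary map ∂_1: C_1 → C_0 maps an edge to its endpoints' difference, ∂[p,q] = q − p. For instance
  ∂EL = L − E.
The resulting 9×27 matrix has rank 8, and its Smith normal form has invariant factors (1,1,1,1,1,1,1,1).

∂_2: C_2 → C_1 sends each 2-simplex [p,q,r] to [q,r] − [p,r] + [p,q]. For instance
  ∂BFJ = FJ − BJ + BF,
  ∂BEG = EG − BG + BE.
This gives a 27×18 integer matrix of rank 18; reducing to Smith normal form yields diagonal entries (1,1,1,1,1,1,1,1,1,1,1,1,1,1,1,1,1,2).

From H_k ≅ ker(∂_k) / im(∂_{k+1}) we obtain:

  H_0: rank C_0 − rank ∂_1 = 9 − 8 = 1, and the invariant factors of ∂_1 are all 1, so H_0 = Z.
  H_1: rank ker ∂_1 − rank ∂_2 = (27 − 8) − 18 = 1, and ∂_2 has invariant factor 2 > 1, so H_1 = Z ⊕ Z/2.
  H_2: rank ker ∂_2 − rank ∂_3 = (18 − 18) − 0 = 0, and there is no ∂_3, so H_2 = 0.

As a check, the Euler characteristic is 9 − 27 + 18 = 0, which agrees with 1 − 1 + 0 = 0.
(K is a triangulation of the Klein bottle.)

H_0 = Z,  H_1 = Z ⊕ Z/2,  H_2 = 0.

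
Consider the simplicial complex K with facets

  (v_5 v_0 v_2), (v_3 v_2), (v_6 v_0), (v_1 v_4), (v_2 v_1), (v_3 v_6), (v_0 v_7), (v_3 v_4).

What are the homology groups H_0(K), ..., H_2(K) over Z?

K has 8 vertices, 10 edges, 1 triangle.
rank ∂_0 = 0, rank ∂_1 = 7 ⇒ b_0 = 8 − 0 − 7 = 1; all invariant factors of ∂_1 are 1 so no torsion. So H_0 = Z.
rank ∂_1 = 7, rank ∂_2 = 1 ⇒ b_1 = 10 − 7 − 1 = 2; all invariant factors of ∂_2 are 1 so no torsion. So H_1 = Z^2.
rank ∂_2 = 1, rank ∂_3 = 0 ⇒ b_2 = 1 − 1 − 0 = 0. So H_2 = 0.

H_0 = Z,  H_1 = Z^2,  H_2 = 0.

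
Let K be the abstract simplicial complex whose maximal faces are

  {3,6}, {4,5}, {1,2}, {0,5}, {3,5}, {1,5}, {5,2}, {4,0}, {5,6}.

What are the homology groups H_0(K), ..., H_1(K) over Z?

Take the total order 0 < 1 < 2 < 3 < 4 < 5 < 6 on the vertex set. Then K (dimension 1) consists of the simplices:

  0-simplices (7): [0], [1], [2], [3], [4], [5], [6]
  1-simplices (9): [0,4], [0,5], [1,2], [1,5], [2,5], [3,5], [3,6], [4,5], [5,6]

so the chain groups are C_0 ≅ Z^7, C_1 ≅ Z^9.

∂_1: C_1 → C_0 is given by ∂[p,q] = [q] − [p]. For instance
  ∂[3,6] = [6] − [3].
As a 7×9 matrix over Z this has rank 6, with invariant factors (1,1,1,1,1,1).

Computing H_k = (kernel of ∂_k) / (image of ∂_{k+1}):

  H_0: rank C_0 − rank ∂_1 = 7 − 6 = 1, and the invariant factors of ∂_1 are all 1, so H_0 ≅ Z.
  H_1: rank ker ∂_1 − rank ∂_2 = (9 − 6) − 0 = 3, and there is no ∂_2, so H_1 ≅ Z^3.

H_0 ≅ Z,  H_1 ≅ Z^3.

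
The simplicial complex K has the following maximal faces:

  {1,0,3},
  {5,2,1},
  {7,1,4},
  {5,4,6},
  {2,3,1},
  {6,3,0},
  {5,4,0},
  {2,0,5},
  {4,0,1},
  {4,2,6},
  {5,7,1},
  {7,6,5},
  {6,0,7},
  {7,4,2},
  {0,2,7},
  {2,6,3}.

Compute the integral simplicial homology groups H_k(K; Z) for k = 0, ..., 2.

H_0 ≅ Z,  H_1 ≅ Z^2,  H_2 ≅ Z.

Fix the vertex order 0 < 1 < 2 < 3 < 4 < 5 < 6 < 7 and write every simplex with vertices in increasing order. Then dim K = 2 and the simplices of K are:

  0-simplices (8): [0], [1], [2], [3], [4], [5], [6], [7]
  1-simplices (24): (24 of them)
  2-simplices (16): [0,1,3], [0,1,4], [0,2,5], [0,2,7], [0,3,6], [0,4,5], [0,6,7], [1,2,3], [1,2,5], [1,4,7], [1,5,7], [2,3,6], [2,4,6], [2,4,7], [4,5,6], [5,6,7]

giving chain groups C_0 ≅ Z^8, C_1 ≅ Z^24, C_2 ≅ Z^16.

∂_1: C_1 → C_0 sends each edge [p,q] (with p < q) to q − p.
The 8×24 boundary matrix has rank 7 and Smith normal form diag(1,1,1,1,1,1,1).

The boundary map ∂_2: C_2 → C_1 sends each 2-simplex [p,q,r] to [q,r] − [p,r] + [p,q]. For instance
  ∂[1,4,7] = [4,7] − [1,7] + [1,4],
  ∂[2,3,6] = [3,6] − [2,6] + [2,3].
The 24×16 boundary matrix has rank 15 and Smith normal form diag(1,1,1,1,1,1,1,1,1,1,1,1,1,1,1).

From H_k ≅ ker(∂_k) / im(∂_{k+1}) we obtain:

  H_0: rank C_0 − rank ∂_1 = 8 − 7 = 1, and the invariant factors of ∂_1 are all 1, so H_0 = Z.
  H_1: rank ker ∂_1 − rank ∂_2 = (24 − 7) − 15 = 2, and the invariant factors of ∂_2 are all 1, so H_1 = Z^2.
  H_2: rank ker ∂_2 − rank ∂_3 = (16 − 15) − 0 = 1, and there is no ∂_3, so H_2 = Z.

As a check, the Euler characteristic is 8 − 24 + 16 = 0, which agrees with 1 − 2 + 1 = 0.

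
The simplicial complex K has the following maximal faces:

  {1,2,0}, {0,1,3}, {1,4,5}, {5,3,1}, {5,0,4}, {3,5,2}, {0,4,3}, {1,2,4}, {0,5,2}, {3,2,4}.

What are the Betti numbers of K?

Fix the vertex order 0 < 1 < 2 < 3 < 4 < 5 and write every simplex with vertices in increasing order. Then dim K = 2 and the simplices of K are:

  0-simplices (6): [0], [1], [2], [3], [4], [5]
  1-simplices (15): [0,1], [0,2], [0,3], [0,4], [0,5], [1,2], [1,3], [1,4], [1,5], [2,3], [2,4], [2,5], [3,4], [3,5], [4,5]
  2-simplices (10): [0,1,2], [0,1,3], [0,2,5], [0,3,4], [0,4,5], [1,2,4], [1,3,5], [1,4,5], [2,3,4], [2,3,5]

giving chain groups C_0 ≅ Z^6, C_1 ≅ Z^15, C_2 ≅ Z^10.

Boundary ∂_1: C_1 → C_0 is given by ∂[p,q] = [q] − [p]. For instance
  ∂[0,3] = [3] − [0].
The 6×15 boundary matrix has rank 5 and Smith normal form diag(1,1,1,1,1).

∂_2: C_2 → C_1 sends each 2-simplex [p,q,r] to [q,r] − [p,r] + [p,q]. For instance
  ∂[2,3,5] = [3,5] − [2,5] + [2,3],
  ∂[2,3,4] = [3,4] − [2,4] + [2,3].
The resulting 15×10 matrix has rank 10, and its Smith normal form has invariant factors (1,1,1,1,1,1,1,1,1,2).

Computing H_k = (kernel of ∂_k) / (image of ∂_{k+1}):

  H_0: rank C_0 − rank ∂_1 = 6 − 5 = 1, and the invariant factors of ∂_1 are all 1, so H_0 ≅ Z.
  H_1: rank ker ∂_1 − rank ∂_2 = (15 − 5) − 10 = 0, and ∂_2 has invariant factor 2 > 1, so H_1 ≅ Z/2.
  H_2: rank ker ∂_2 − rank ∂_3 = (10 − 10) − 0 = 0, and there is no ∂_3, so H_2 ≅ 0.

Hence the Betti numbers are b_0 = 1, b_1 = 0, b_2 = 0.

b_0 = 1, b_1 = 0, b_2 = 0.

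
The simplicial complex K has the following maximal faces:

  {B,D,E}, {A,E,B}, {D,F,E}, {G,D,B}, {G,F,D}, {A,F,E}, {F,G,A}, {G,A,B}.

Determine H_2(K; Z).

H_2 = Z.

K has 6 vertices, 12 edges, 8 triangles.
rank ∂_2 = 7, rank ∂_3 = 0 ⇒ b_2 = 8 − 7 − 0 = 1. So H_2 = Z.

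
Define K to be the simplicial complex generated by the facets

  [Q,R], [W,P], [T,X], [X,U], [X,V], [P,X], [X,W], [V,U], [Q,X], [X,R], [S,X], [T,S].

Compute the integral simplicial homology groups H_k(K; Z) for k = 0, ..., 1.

Order the vertices as P < Q < R < S < T < U < V < W < X. Listing each simplex with vertices in this order, K has dimension 1 with simplices:

  0-simplices (9): P, Q, R, S, T, U, V, W, X
  1-simplices (12): PW, PX, QR, QX, RX, ST, SX, TX, UV, UX, VX, WX

Hence C_0 ≅ Z^9, C_1 ≅ Z^12.

∂_1: C_1 → C_0 sends each edge [p,q] (with p < q) to q − p. For instance
  ∂SX = X − S.
The resulting 9×12 matrix has rank 8, and its Smith normal form has invariant factors (1,1,1,1,1,1,1,1).

Now H_k = ker ∂_k / im ∂_{k+1}, so:

  H_0: rank C_0 − rank ∂_1 = 9 − 8 = 1, and the invariant factors of ∂_1 are all 1, so H_0 = Z.
  H_1: rank ker ∂_1 − rank ∂_2 = (12 − 8) − 0 = 4, and there is no ∂_2, so H_1 = Z^4.

H_0 ≅ Z,  H_1 ≅ Z^4.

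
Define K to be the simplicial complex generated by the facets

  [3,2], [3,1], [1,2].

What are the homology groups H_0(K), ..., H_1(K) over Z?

H_0 = Z,  H_1 = Z.

K has 3 vertices, 3 edges.
rank ∂_0 = 0, rank ∂_1 = 2 ⇒ b_0 = 3 − 0 − 2 = 1; all invariant factors of ∂_1 are 1 so no torsion. So H_0 ≅ Z.
rank ∂_1 = 2, rank ∂_2 = 0 ⇒ b_1 = 3 − 2 − 0 = 1. So H_1 ≅ Z.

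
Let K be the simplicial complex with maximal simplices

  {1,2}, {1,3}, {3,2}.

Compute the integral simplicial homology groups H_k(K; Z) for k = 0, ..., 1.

Order the vertices as 1 < 2 < 3. Listing each simplex with vertices in this order, K has dimension 1 with simplices:

  0-simplices (3): [1], [2], [3]
  1-simplices (3): [1,2], [1,3], [2,3]

Hence C_0 ≅ Z^3, C_1 ≅ Z^3.

∂_1: C_1 → C_0 maps an edge to its endpoints' difference, ∂[p,q] = q − p.
The 3×3 boundary matrix has rank 2 and Smith normal form diag(1,1).

From H_k ≅ ker(∂_k) / im(∂_{k+1}) we obtain:

  H_0: rank C_0 − rank ∂_1 = 3 − 2 = 1, and the invariant factors of ∂_1 are all 1, so H_0 ≅ Z.
  H_1: rank ker ∂_1 − rank ∂_2 = (3 − 2) − 0 = 1, and there is no ∂_2, so H_1 ≅ Z.

(K is a triangulation of the circle S^1.)

H_0 ≅ Z,  H_1 ≅ Z.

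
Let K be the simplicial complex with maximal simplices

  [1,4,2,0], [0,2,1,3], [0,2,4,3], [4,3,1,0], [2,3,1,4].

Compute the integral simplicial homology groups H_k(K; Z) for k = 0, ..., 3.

H_0 ≅ Z,  H_1 = 0,  H_2 = 0,  H_3 ≅ Z.

K has 5 vertices, 10 edges, 10 triangles, 5 3-simplices.
rank ∂_0 = 0, rank ∂_1 = 4 ⇒ b_0 = 5 − 0 − 4 = 1; all invariant factors of ∂_1 are 1 so no torsion. So H_0 ≅ Z.
rank ∂_1 = 4, rank ∂_2 = 6 ⇒ b_1 = 10 − 4 − 6 = 0; all invariant factors of ∂_2 are 1 so no torsion. So H_1 ≅ 0.
rank ∂_2 = 6, rank ∂_3 = 4 ⇒ b_2 = 10 − 6 − 4 = 0; all invariant factors of ∂_3 are 1 so no torsion. So H_2 ≅ 0.
rank ∂_3 = 4, rank ∂_4 = 0 ⇒ b_3 = 5 − 4 − 0 = 1. So H_3 ≅ Z.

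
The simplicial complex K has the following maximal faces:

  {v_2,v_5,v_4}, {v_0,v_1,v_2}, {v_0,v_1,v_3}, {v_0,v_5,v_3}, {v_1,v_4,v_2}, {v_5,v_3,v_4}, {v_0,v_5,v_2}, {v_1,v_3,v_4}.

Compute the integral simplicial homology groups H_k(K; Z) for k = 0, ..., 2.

Take the total order v_0 < v_1 < v_2 < v_3 < v_4 < v_5 on the vertex set. Then K (dimension 2) consists of the simplices:

  0-simplices (6): [v_0], [v_1], [v_2], [v_3], [v_4], [v_5]
  1-simplices (12): [v_0,v_1], [v_0,v_2], [v_0,v_3], [v_0,v_5], [v_1,v_2], [v_1,v_3], [v_1,v_4], [v_2,v_4], [v_2,v_5], [v_3,v_4], [v_3,v_5], [v_4,v_5]
  2-simplices (8): [v_0,v_1,v_2], [v_0,v_1,v_3], [v_0,v_2,v_5], [v_0,v_3,v_5], [v_1,v_2,v_4], [v_1,v_3,v_4], [v_2,v_4,v_5], [v_3,v_4,v_5]

giving chain groups C_0 ≅ Z^6, C_1 ≅ Z^12, C_2 ≅ Z^8.

Boundary ∂_1: C_1 → C_0 sends each edge [p,q] (with p < q) to q − p.
This gives a 6×12 integer matrix of rank 5; reducing to Smith normal form yields diagonal entries (1,1,1,1,1).

Boundary ∂_2: C_2 → C_1 acts by ∂[p,q,r] = [q,r] − [p,r] + [p,q]. For instance
  ∂[v_1,v_3,v_4] = [v_3,v_4] − [v_1,v_4] + [v_1,v_3],
  ∂[v_0,v_1,v_2] = [v_1,v_2] − [v_0,v_2] + [v_0,v_1].
The 12×8 boundary matrix has rank 7 and Smith normal form diag(1,1,1,1,1,1,1).

Now H_k = ker ∂_k / im ∂_{k+1}, so:

  H_0: rank C_0 − rank ∂_1 = 6 − 5 = 1, and the invariant factors of ∂_1 are all 1, so H_0 = Z.
  H_1: rank ker ∂_1 − rank ∂_2 = (12 − 5) − 7 = 0, and the invariant factors of ∂_2 are all 1, so H_1 = 0.
  H_2: rank ker ∂_2 − rank ∂_3 = (8 − 7) − 0 = 1, and there is no ∂_3, so H_2 = Z.

H_0 ≅ Z,  H_1 = 0,  H_2 ≅ Z.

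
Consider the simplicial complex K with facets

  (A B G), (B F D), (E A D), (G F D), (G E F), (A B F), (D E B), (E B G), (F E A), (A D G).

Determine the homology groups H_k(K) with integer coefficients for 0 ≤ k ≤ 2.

Order the vertices as A < B < D < E < F < G. Listing each simplex with vertices in this order, K has dimension 2 with simplices:

  0-simplices (6): A, B, D, E, F, G
  1-simplices (15): AB, AD, AE, AF, AG, BD, BE, BF, BG, DE, DF, DG, EF, EG, FG
  2-simplices (10): ABF, ABG, ADE, ADG, AEF, BDE, BDF, BEG, DFG, EFG

Hence C_0 ≅ Z^6, C_1 ≅ Z^15, C_2 ≅ Z^10.

Boundary ∂_1: C_1 → C_0 sends each edge [p,q] (with p < q) to q − p. For instance
  ∂BF = F − B.
This gives a 6×15 integer matrix of rank 5; reducing to Smith normal form yields diagonal entries (1,1,1,1,1).

Boundary ∂_2: C_2 → C_1 maps a triangle to the signed sum of its edges. For instance
  ∂BDF = DF − BF + BD,
  ∂ADE = DE − AE + AD.
As a 15×10 matrix over Z this has rank 10, with invariant factors (1,1,1,1,1,1,1,1,1,2).

Now H_k = ker ∂_k / im ∂_{k+1}, so:

  H_0: rank C_0 − rank ∂_1 = 6 − 5 = 1, and the invariant factors of ∂_1 are all 1, so H_0 ≅ Z.
  H_1: rank ker ∂_1 − rank ∂_2 = (15 − 5) − 10 = 0, and ∂_2 has invariant factor 2 > 1, so H_1 ≅ Z/2.
  H_2: rank ker ∂_2 − rank ∂_3 = (10 − 10) − 0 = 0, and there is no ∂_3, so H_2 ≅ 0.

As a check, the Euler characteristic is 6 − 15 + 10 = 1, which agrees with 1 − 0 + 0 = 1.

H_0 ≅ Z,  H_1 ≅ Z/2,  H_2 = 0.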